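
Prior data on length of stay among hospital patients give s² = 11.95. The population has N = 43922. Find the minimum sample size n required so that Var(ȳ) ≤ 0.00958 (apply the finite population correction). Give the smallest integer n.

1213

Without fpc, n₀ = s²/D = 11.95/0.00958 = 1247.3904.
With fpc, (1 − n/N)·s²/n ≤ D requires n ≥ n₀/(1 + n₀/N) = 1247.3904/(1 + 1247.3904/43922) = 1212.9427.
Rounding up, n = 1213.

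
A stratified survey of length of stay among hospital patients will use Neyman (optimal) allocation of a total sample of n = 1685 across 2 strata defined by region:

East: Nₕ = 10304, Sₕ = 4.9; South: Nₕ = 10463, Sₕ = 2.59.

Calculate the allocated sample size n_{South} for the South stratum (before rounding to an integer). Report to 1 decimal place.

Neyman allocation: nₕ = n·NₕSₕ / Σⱼ NⱼSⱼ.
Σ NⱼSⱼ = 10304·4.9 + 10463·2.59 = 77588.77.
n_{South} = 1685·10463·2.59 / 77588.77 = 588.5.

588.5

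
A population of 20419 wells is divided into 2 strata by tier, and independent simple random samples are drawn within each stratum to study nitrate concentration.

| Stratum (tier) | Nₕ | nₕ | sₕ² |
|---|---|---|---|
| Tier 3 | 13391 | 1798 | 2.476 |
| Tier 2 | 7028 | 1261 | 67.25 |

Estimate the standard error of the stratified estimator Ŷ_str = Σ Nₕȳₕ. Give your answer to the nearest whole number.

1541

Var(Ŷ_str) = Σₕ Nₕ²(1 − fₕ)sₕ²/nₕ.
Tier 3: 13391²·(1 − 1798/13391)·2.476/1798 = 213781.34.
Tier 2: 7028²·(1 − 1261/7028)·67.25/1261 = 2.1615182 × 10^6.
Sum = 2.3752995 × 10^6.
SE = √(2.3752995 × 10^6) = 1541.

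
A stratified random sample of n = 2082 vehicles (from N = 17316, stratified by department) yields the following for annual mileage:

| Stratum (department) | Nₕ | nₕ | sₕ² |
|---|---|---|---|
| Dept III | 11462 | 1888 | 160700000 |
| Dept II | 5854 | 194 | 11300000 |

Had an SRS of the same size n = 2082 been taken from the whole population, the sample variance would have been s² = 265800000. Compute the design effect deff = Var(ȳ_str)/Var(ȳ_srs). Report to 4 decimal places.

0.3347

Var(ȳ_str) = Σ Wₕ²(1−fₕ)sₕ²/nₕ with Wₕ = Nₕ/17316:
  Dept III: (11462/17316)²·(1−1888/11462)·160700000/1888 = 31151.041
  Dept II: (5854/17316)²·(1−194/5854)·11300000/194 = 6436.5139
  → Var(ȳ_str) = 37587.555.
Var(ȳ_srs) = (1 − 2082/17316)·265800000/2082 = 112315.74.
deff = 37587.555 / 112315.74 = 0.3347.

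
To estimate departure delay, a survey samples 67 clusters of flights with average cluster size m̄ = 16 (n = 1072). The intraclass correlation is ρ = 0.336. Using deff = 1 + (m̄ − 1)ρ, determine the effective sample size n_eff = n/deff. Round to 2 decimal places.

deff = 1 + (16 − 1)·0.336 = 1 + 5.04 = 6.04.
n_eff = 1072 / 6.04 = 177.48.

177.48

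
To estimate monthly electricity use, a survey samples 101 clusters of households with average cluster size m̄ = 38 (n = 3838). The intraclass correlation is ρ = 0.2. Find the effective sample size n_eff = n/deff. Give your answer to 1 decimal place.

deff = 1 + (38 − 1)·0.2 = 1 + 7.4 = 8.4.
n_eff = 3838 / 8.4 = 456.9.

456.9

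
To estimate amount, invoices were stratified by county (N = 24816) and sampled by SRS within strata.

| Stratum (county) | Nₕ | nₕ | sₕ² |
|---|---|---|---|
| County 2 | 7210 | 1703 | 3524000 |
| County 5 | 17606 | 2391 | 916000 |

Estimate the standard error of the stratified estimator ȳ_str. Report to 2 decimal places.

17.32

Var(ȳ_str) = Σₕ Wₕ²(1 − fₕ)sₕ²/nₕ with Wₕ = Nₕ/N, N = 24816.
County 2: Wₕ = 0.29053836; term = 0.29053836²·(1 − 0.23619972)·3524000/1703 = 133.41604.
County 5: Wₕ = 0.70946164; term = 0.70946164²·(1 − 0.13580598)·916000/2391 = 166.6422.
Sum = 300.05824.
SE = √(300.05824) = 17.32.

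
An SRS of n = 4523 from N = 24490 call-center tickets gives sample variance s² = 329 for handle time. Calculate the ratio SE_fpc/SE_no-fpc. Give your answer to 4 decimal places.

0.9029

f = n/N = 4523/24490 = 0.18468763.
SE_no-fpc = √(s²/n) = 0.2697023; SE_fpc = √((1−f)s²/n) = 0.24352675.
Ratio = √(1−f) = 0.90294649.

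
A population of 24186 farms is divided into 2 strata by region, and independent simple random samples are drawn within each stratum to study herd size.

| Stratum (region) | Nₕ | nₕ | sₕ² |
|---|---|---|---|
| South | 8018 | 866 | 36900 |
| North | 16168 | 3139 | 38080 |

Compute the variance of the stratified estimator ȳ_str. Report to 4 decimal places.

8.5457

Var(ȳ_str) = Σₕ Wₕ²(1 − fₕ)sₕ²/nₕ with Wₕ = Nₕ/N, N = 24186.
South: Wₕ = 0.33151410; term = 0.33151410²·(1 − 0.10800698)·36900/866 = 4.177091.
North: Wₕ = 0.66848590; term = 0.66848590²·(1 − 0.19414894)·38080/3139 = 4.3686265.
Sum = 8.5457175.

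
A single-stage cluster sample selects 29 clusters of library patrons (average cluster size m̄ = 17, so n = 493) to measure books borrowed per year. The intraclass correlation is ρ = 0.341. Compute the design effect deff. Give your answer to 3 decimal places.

6.456

deff = 1 + (17 − 1)·0.341 = 1 + 5.456 = 6.456.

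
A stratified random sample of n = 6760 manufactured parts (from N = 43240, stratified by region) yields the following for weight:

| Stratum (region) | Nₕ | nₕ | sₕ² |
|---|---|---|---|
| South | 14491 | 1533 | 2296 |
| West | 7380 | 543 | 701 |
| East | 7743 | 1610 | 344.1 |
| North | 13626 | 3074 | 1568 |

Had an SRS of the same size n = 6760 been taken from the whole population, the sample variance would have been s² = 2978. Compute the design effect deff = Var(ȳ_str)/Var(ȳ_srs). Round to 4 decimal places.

0.6186

Var(ȳ_str) = Σ Wₕ²(1−fₕ)sₕ²/nₕ with Wₕ = Nₕ/43240:
  South: (14491/43240)²·(1−1533/14491)·2296/1533 = 0.15041623
  West: (7380/43240)²·(1−543/7380)·701/543 = 0.034839247
  East: (7743/43240)²·(1−1610/7743)·344.1/1610 = 0.0054283726
  North: (13626/43240)²·(1−3074/13626)·1568/3074 = 0.039225997
  → Var(ȳ_str) = 0.22990985.
Var(ȳ_srs) = (1 − 6760/43240)·2978/6760 = 0.37166113.
deff = 0.22990985 / 0.37166113 = 0.6186.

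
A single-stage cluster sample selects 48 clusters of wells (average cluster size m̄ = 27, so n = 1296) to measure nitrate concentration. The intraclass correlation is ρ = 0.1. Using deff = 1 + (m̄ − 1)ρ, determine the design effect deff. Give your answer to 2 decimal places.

deff = 1 + (27 − 1)·0.1 = 1 + 2.6 = 3.6.

3.60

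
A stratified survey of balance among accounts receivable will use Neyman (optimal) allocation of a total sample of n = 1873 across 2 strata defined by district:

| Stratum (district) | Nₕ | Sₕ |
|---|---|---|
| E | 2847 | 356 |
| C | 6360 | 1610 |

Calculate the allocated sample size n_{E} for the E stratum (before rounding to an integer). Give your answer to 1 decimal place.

Neyman allocation: nₕ = n·NₕSₕ / Σⱼ NⱼSⱼ.
Σ NⱼSⱼ = 2847·356 + 6360·1610 = 1.1253132 × 10^7.
n_{E} = 1873·2847·356 / (1.1253132 × 10^7) = 168.7.

168.7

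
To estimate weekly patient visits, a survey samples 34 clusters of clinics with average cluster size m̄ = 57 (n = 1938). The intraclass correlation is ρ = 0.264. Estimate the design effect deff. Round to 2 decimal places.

deff = 1 + (57 − 1)·0.264 = 1 + 14.784 = 15.784.

15.78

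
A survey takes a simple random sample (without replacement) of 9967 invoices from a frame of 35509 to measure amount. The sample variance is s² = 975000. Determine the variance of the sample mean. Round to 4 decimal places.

Under SRS without replacement, Var(ȳ) = (1 − f)·s²/n with f = n/N = 9967/35509 = 0.28068940.
Var(ȳ) = (1 − 0.28068940)·975000/9967 = 0.71931060·97.822815 = 70.364988.

70.3650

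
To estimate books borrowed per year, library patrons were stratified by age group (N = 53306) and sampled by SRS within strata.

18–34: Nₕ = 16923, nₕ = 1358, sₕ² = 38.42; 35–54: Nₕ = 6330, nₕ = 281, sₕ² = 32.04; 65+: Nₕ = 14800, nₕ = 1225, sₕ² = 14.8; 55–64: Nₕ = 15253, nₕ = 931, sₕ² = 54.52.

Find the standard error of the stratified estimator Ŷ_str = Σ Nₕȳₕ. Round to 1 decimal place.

Var(Ŷ_str) = Σₕ Nₕ²(1 − fₕ)sₕ²/nₕ.
18–34: 16923²·(1 − 1358/16923)·38.42/1358 = 7.4521926 × 10^6.
35–54: 6330²·(1 − 281/6330)·32.04/281 = 4.365897 × 10^6.
65+: 14800²·(1 − 1225/14800)·14.8/1225 = 2.4273208 × 10^6.
55–64: 15253²·(1 − 931/15253)·54.52/931 = 1.2792785 × 10^7.
Sum = 2.7038195 × 10^7.
SE = √(2.7038195 × 10^7) = 5199.8.

5199.8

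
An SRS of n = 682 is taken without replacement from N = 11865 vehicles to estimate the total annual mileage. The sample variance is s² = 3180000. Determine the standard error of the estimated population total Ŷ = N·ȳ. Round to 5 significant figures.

Var(Ŷ) = N²·Var(ȳ) = N²·(1 − n/N)·s²/n.
f = 682/11865 = 0.05747998; Var(ȳ) = 0.94252002·3180000/682 = 4394.7414.
Var(Ŷ) = 11865² · 4394.7414 = 6.1868389 × 10^11.
SE(Ŷ) = √(6.1868389 × 10^11) = 786560.

786560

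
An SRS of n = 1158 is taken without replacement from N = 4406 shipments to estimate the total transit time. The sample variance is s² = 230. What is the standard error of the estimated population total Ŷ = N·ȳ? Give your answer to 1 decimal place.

1685.9

Var(Ŷ) = N²·Var(ȳ) = N²·(1 − n/N)·s²/n.
f = 1158/4406 = 0.26282342; Var(ȳ) = 0.73717658·230/1158 = 0.14641676.
Var(Ŷ) = 4406² · 0.14641676 = 2.8423645 × 10^6.
SE(Ŷ) = √(2.8423645 × 10^6) = 1685.9.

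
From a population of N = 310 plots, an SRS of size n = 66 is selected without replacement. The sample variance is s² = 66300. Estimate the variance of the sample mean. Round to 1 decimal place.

790.7

Under SRS without replacement, Var(ȳ) = (1 − f)·s²/n with f = n/N = 66/310 = 0.21290323.
Var(ȳ) = (1 − 0.21290323)·66300/66 = 0.78709677·1004.5455 = 790.67449.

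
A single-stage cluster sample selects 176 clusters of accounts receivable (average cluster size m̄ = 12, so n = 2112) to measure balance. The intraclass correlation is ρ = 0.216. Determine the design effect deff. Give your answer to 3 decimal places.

3.376

deff = 1 + (12 − 1)·0.216 = 1 + 2.376 = 3.376.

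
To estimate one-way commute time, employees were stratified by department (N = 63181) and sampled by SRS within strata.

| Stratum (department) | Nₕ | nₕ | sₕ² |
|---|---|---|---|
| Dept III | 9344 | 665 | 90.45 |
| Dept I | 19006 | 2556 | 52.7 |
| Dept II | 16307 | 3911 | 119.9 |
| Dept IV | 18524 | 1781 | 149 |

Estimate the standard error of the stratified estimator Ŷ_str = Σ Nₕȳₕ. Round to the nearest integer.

7044

Var(Ŷ_str) = Σₕ Nₕ²(1 − fₕ)sₕ²/nₕ.
Dept III: 9344²·(1 − 665/9344)·90.45/665 = 1.1030354 × 10^7.
Dept I: 19006²·(1 − 2556/19006)·52.7/2556 = 6.4462388 × 10^6.
Dept II: 16307²·(1 − 3911/16307)·119.9/3911 = 6.1970786 × 10^6.
Dept IV: 18524²·(1 − 1781/18524)·149/1781 = 2.5947194 × 10^7.
Sum = 4.9620865 × 10^7.
SE = √(4.9620865 × 10^7) = 7044.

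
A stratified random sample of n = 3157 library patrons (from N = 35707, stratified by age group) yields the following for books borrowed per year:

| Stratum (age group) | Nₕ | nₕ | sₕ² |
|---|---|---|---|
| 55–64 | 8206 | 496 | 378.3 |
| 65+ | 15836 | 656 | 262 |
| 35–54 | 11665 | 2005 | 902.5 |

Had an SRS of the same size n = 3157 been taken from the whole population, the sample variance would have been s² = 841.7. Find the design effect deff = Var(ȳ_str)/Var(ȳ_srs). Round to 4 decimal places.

Var(ȳ_str) = Σ Wₕ²(1−fₕ)sₕ²/nₕ with Wₕ = Nₕ/35707:
  55–64: (8206/35707)²·(1−496/8206)·378.3/496 = 0.037847206
  65+: (15836/35707)²·(1−656/15836)·262/656 = 0.075302256
  35–54: (11665/35707)²·(1−2005/11665)·902.5/2005 = 0.039782125
  → Var(ȳ_str) = 0.15293159.
Var(ȳ_srs) = (1 − 3157/35707)·841.7/3157 = 0.24304147.
deff = 0.15293159 / 0.24304147 = 0.6292.

0.6292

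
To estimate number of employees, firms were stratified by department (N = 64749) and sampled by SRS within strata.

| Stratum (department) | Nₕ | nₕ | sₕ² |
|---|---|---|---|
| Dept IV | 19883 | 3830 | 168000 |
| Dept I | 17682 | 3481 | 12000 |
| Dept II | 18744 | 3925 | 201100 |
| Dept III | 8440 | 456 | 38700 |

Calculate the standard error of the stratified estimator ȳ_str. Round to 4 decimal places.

Var(ȳ_str) = Σₕ Wₕ²(1 − fₕ)sₕ²/nₕ with Wₕ = Nₕ/N, N = 64749.
Dept IV: Wₕ = 0.30707810; term = 0.30707810²·(1 − 0.19262687)·168000/3830 = 3.3395081.
Dept I: Wₕ = 0.27308530; term = 0.27308530²·(1 − 0.19686687)·12000/3481 = 0.20647211.
Dept II: Wₕ = 0.28948710; term = 0.28948710²·(1 − 0.20940034)·201100/3925 = 3.394591.
Dept III: Wₕ = 0.13034950; term = 0.13034950²·(1 − 0.05402844)·38700/456 = 1.3640898.
Sum = 8.304661.
SE = √(8.304661) = 2.8818.

2.8818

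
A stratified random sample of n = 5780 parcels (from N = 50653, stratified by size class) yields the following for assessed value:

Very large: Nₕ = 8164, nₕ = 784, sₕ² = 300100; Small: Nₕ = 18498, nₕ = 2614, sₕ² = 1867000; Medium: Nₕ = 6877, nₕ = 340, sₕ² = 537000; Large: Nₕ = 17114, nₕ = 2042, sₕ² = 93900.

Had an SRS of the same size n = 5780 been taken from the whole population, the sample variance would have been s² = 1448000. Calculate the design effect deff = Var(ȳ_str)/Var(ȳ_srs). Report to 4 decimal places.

0.5546

Var(ȳ_str) = Σ Wₕ²(1−fₕ)sₕ²/nₕ with Wₕ = Nₕ/50653:
  Very large: (8164/50653)²·(1−784/8164)·300100/784 = 8.9887426
  Small: (18498/50653)²·(1−2614/18498)·1867000/2614 = 81.792417
  Medium: (6877/50653)²·(1−340/6877)·537000/340 = 27.673401
  Large: (17114/50653)²·(1−2042/17114)·93900/2042 = 4.622979
  → Var(ȳ_str) = 123.07754.
Var(ȳ_srs) = (1 − 5780/50653)·1448000/5780 = 221.93237.
deff = 123.07754 / 221.93237 = 0.5546.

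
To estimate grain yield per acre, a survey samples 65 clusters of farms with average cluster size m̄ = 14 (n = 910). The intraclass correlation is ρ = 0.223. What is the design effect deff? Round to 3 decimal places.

deff = 1 + (14 − 1)·0.223 = 1 + 2.899 = 3.899.

3.899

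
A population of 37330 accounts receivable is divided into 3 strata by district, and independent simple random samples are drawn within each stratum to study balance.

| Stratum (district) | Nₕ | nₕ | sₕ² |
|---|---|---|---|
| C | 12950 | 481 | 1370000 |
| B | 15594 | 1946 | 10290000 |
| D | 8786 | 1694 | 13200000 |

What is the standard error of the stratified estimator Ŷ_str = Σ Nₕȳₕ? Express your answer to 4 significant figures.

Var(Ŷ_str) = Σₕ Nₕ²(1 − fₕ)sₕ²/nₕ.
C: 12950²·(1 − 481/12950)·1370000/481 = 4.5991427 × 10^11.
B: 15594²·(1 − 1946/15594)·10290000/1946 = 1.1253797 × 10^12.
D: 8786²·(1 − 1694/8786)·13200000/1694 = 4.855349 × 10^11.
Sum = 2.0708289 × 10^12.
SE = √(2.0708289 × 10^12) = 1.439 × 10^6.

1.439 × 10^6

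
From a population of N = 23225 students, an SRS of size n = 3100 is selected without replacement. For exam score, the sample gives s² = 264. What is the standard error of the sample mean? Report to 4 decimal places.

Under SRS without replacement, Var(ȳ) = (1 − f)·s²/n with f = n/N = 3100/23225 = 0.13347686.
Var(ȳ) = (1 − 0.13347686)·264/3100 = 0.86652314·0.08516129 = 0.073794229.
SE(ȳ) = √(0.073794229) = 0.2717.

0.2717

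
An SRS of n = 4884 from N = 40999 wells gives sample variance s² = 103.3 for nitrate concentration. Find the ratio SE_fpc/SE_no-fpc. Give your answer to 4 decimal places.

0.9385

f = n/N = 4884/40999 = 0.11912486.
SE_no-fpc = √(s²/n) = 0.14543279; SE_fpc = √((1−f)s²/n) = 0.13649587.
Ratio = √(1−f) = 0.93854949.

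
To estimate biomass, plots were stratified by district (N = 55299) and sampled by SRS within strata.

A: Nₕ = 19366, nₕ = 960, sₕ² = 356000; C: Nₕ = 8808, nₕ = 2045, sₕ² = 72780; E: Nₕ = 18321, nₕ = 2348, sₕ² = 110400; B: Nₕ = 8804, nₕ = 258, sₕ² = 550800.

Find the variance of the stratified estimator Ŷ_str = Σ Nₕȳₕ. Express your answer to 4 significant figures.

Var(Ŷ_str) = Σₕ Nₕ²(1 − fₕ)sₕ²/nₕ.
A: 19366²·(1 − 960/19366)·356000/960 = 1.3218376 × 10^11.
C: 8808²·(1 − 2045/8808)·72780/2045 = 2.1199979 × 10^9.
E: 18321²·(1 − 2348/18321)·110400/2348 = 1.3759627 × 10^10.
B: 8804²·(1 − 258/8804)·550800/258 = 1.6062648 × 10^11.
Sum = 3.0868986 × 10^11.

3.087 × 10^11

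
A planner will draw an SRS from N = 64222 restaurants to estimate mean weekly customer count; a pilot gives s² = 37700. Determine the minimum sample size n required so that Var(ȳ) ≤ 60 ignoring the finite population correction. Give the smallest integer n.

Without fpc, n₀ = s²/D = 37700/60 = 628.3333.
Rounding up, n = 629.

629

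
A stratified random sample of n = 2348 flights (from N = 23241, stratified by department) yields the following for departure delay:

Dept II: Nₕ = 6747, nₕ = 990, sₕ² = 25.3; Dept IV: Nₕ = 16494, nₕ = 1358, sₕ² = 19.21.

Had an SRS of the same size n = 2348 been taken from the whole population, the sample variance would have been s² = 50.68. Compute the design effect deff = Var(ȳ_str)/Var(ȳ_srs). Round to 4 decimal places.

Var(ȳ_str) = Σ Wₕ²(1−fₕ)sₕ²/nₕ with Wₕ = Nₕ/23241:
  Dept II: (6747/23241)²·(1−990/6747)·25.3/990 = 0.001837734
  Dept IV: (16494/23241)²·(1−1358/16494)·19.21/1358 = 0.0065381531
  → Var(ȳ_str) = 0.0083758871.
Var(ȳ_srs) = (1 − 2348/23241)·50.68/2348 = 0.019403698.
deff = 0.0083758871 / 0.019403698 = 0.4317.

0.4317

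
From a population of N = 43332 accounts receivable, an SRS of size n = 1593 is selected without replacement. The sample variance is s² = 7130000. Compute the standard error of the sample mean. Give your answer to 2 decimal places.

Under SRS without replacement, Var(ȳ) = (1 − f)·s²/n with f = n/N = 1593/43332 = 0.03676267.
Var(ȳ) = (1 − 0.03676267)·7130000/1593 = 0.96323733·4475.8318 = 4311.2882.
SE(ȳ) = √(4311.2882) = 65.66.

65.66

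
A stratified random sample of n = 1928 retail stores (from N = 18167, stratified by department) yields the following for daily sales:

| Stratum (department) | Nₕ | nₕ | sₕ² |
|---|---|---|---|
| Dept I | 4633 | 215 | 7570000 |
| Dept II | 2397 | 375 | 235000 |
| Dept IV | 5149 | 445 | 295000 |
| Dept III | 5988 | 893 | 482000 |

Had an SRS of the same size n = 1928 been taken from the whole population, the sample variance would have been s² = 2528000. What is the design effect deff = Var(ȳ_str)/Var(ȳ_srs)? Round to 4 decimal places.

1.9550

Var(ȳ_str) = Σ Wₕ²(1−fₕ)sₕ²/nₕ with Wₕ = Nₕ/18167:
  Dept I: (4633/18167)²·(1−215/4633)·7570000/215 = 2183.6297
  Dept II: (2397/18167)²·(1−375/2397)·235000/375 = 9.2027865
  Dept IV: (5149/18167)²·(1−445/5149)·295000/445 = 48.650329
  Dept III: (5988/18167)²·(1−893/5988)·482000/893 = 49.894782
  → Var(ȳ_str) = 2291.3776.
Var(ȳ_srs) = (1 − 1928/18167)·2528000/1928 = 1172.0499.
deff = 2291.3776 / 1172.0499 = 1.9550.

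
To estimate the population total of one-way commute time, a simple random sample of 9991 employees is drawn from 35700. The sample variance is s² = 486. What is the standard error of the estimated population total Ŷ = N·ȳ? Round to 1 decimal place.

Var(Ŷ) = N²·Var(ȳ) = N²·(1 − n/N)·s²/n.
f = 9991/35700 = 0.27985994; Var(ȳ) = 0.72014006·486/9991 = 0.035030334.
Var(Ŷ) = 35700² · 0.035030334 = 4.464581 × 10^7.
SE(Ŷ) = √(4.464581 × 10^7) = 6681.8.

6681.8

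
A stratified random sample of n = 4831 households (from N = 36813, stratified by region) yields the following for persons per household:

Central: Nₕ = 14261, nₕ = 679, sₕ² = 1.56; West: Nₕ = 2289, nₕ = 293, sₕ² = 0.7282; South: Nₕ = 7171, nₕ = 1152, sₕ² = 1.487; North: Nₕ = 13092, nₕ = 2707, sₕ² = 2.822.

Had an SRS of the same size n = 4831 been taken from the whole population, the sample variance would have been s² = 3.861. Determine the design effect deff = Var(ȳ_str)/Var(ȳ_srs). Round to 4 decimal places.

Var(ȳ_str) = Σ Wₕ²(1−fₕ)sₕ²/nₕ with Wₕ = Nₕ/36813:
  Central: (14261/36813)²·(1−679/14261)·1.56/679 = 3.2837199 × 10^-4
  West: (2289/36813)²·(1−293/2289)·0.7282/293 = 8.3788991 × 10^-6
  South: (7171/36813)²·(1−1152/7171)·1.487/1152 = 4.1111198 × 10^-5
  North: (13092/36813)²·(1−2707/13092)·2.822/2707 = 1.0458727 × 10^-4
  → Var(ȳ_str) = 4.8244936 × 10^-4.
Var(ȳ_srs) = (1 − 4831/36813)·3.861/4831 = 6.9433199 × 10^-4.
deff = (4.8244936 × 10^-4) / (6.9433199 × 10^-4) = 0.6948.

0.6948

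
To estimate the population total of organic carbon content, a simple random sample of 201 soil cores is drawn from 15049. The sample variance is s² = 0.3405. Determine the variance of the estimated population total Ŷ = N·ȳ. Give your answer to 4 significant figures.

Var(Ŷ) = N²·Var(ȳ) = N²·(1 − n/N)·s²/n.
f = 201/15049 = 0.01335637; Var(ȳ) = 0.98664363·0.3405/201 = 0.0016714038.
Var(Ŷ) = 15049² · 0.0016714038 = 378526.83.

378500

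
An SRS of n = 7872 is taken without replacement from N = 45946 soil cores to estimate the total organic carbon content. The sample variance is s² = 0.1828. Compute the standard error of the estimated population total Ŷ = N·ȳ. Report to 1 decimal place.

201.6

Var(Ŷ) = N²·Var(ȳ) = N²·(1 − n/N)·s²/n.
f = 7872/45946 = 0.17133156; Var(ȳ) = 0.82866844·0.1828/7872 = 1.9242961 × 10^-5.
Var(Ŷ) = 45946² · (1.9242961 × 10^-5) = 40622.563.
SE(Ŷ) = √(40622.563) = 201.6.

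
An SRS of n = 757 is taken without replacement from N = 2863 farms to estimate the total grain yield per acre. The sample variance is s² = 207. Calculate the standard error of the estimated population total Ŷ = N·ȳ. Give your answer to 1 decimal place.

Var(Ŷ) = N²·Var(ȳ) = N²·(1 − n/N)·s²/n.
f = 757/2863 = 0.26440796; Var(ȳ) = 0.73559204·207/757 = 0.20114604.
Var(Ŷ) = 2863² · 0.20114604 = 1.6487476 × 10^6.
SE(Ŷ) = √(1.6487476 × 10^6) = 1284.0.

1284.0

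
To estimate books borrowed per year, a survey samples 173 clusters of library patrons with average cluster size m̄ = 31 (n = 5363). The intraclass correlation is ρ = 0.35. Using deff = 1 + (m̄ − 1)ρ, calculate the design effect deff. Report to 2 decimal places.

deff = 1 + (31 − 1)·0.35 = 1 + 10.5 = 11.5.

11.50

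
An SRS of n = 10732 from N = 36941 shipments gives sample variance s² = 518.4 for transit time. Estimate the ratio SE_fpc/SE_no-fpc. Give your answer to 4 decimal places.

0.8423

f = n/N = 10732/36941 = 0.29051731.
SE_no-fpc = √(s²/n) = 0.21978202; SE_fpc = √((1−f)s²/n) = 0.18512415.
Ratio = √(1−f) = 0.84230795.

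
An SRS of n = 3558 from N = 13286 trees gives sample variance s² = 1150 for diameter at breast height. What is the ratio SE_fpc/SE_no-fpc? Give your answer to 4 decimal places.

0.8557

f = n/N = 3558/13286 = 0.26780069.
SE_no-fpc = √(s²/n) = 0.56852026; SE_fpc = √((1−f)s²/n) = 0.48647509.
Ratio = √(1−f) = 0.85568645.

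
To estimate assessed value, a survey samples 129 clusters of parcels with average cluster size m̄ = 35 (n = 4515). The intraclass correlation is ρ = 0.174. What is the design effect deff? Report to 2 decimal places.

6.92

deff = 1 + (35 − 1)·0.174 = 1 + 5.916 = 6.916.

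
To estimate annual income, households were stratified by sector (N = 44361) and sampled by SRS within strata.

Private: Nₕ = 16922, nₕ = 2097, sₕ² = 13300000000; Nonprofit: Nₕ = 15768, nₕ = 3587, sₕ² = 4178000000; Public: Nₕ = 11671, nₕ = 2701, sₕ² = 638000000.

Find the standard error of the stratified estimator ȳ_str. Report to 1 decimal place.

Var(ȳ_str) = Σₕ Wₕ²(1 − fₕ)sₕ²/nₕ with Wₕ = Nₕ/N, N = 44361.
Private: Wₕ = 0.38146119; term = 0.38146119²·(1 − 0.12392152)·13300000000/2097 = 808531.51.
Nonprofit: Wₕ = 0.35544735; term = 0.35544735²·(1 − 0.22748605)·4178000000/3587 = 113682.59.
Public: Wₕ = 0.26309145; term = 0.26309145²·(1 − 0.23142833)·638000000/2701 = 12565.91.
Sum = 934780.01.
SE = √(934780.01) = 966.8.

966.8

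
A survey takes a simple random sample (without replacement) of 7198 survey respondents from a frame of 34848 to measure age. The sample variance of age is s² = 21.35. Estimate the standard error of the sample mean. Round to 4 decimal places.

Under SRS without replacement, Var(ȳ) = (1 − f)·s²/n with f = n/N = 7198/34848 = 0.20655418.
Var(ȳ) = (1 − 0.20655418)·21.35/7198 = 0.79344582·0.0029661017 = 0.002353441.
SE(ȳ) = √(0.002353441) = 0.0485.

0.0485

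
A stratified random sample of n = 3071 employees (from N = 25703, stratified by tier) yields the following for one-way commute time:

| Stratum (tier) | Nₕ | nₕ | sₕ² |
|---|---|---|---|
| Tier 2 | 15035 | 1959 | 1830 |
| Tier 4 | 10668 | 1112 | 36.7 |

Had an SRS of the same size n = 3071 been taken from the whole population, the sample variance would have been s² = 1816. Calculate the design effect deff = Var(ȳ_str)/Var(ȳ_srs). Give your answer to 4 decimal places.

Var(ȳ_str) = Σ Wₕ²(1−fₕ)sₕ²/nₕ with Wₕ = Nₕ/25703:
  Tier 2: (15035/25703)²·(1−1959/15035)·1830/1959 = 0.27798884
  Tier 4: (10668/25703)²·(1−1112/10668)·36.7/1112 = 0.0050927551
  → Var(ȳ_str) = 0.2830816.
Var(ȳ_srs) = (1 − 3071/25703)·1816/3071 = 0.5206851.
deff = 0.2830816 / 0.5206851 = 0.5437.

0.5437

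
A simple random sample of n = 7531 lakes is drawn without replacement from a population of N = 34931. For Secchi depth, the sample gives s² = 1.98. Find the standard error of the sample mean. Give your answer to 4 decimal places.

0.0144

Under SRS without replacement, Var(ȳ) = (1 − f)·s²/n with f = n/N = 7531/34931 = 0.21559646.
Var(ȳ) = (1 − 0.21559646)·1.98/7531 = 0.78440354·2.6291329 × 10^-4 = 2.0623012 × 10^-4.
SE(ȳ) = √(2.0623012 × 10^-4) = 0.0144.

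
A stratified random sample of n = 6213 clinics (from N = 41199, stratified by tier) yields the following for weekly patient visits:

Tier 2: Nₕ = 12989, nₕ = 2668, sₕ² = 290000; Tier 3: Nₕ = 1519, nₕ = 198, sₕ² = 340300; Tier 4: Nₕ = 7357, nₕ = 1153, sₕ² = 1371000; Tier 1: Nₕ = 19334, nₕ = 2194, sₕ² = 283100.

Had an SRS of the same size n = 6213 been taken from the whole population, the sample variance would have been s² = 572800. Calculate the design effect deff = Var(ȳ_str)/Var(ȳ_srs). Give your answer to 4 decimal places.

Var(ȳ_str) = Σ Wₕ²(1−fₕ)sₕ²/nₕ with Wₕ = Nₕ/41199:
  Tier 2: (12989/41199)²·(1−2668/12989)·290000/2668 = 8.5849213
  Tier 3: (1519/41199)²·(1−198/1519)·340300/198 = 2.0318142
  Tier 4: (7357/41199)²·(1−1153/7357)·1371000/1153 = 31.974764
  Tier 1: (19334/41199)²·(1−2194/19334)·283100/2194 = 25.191987
  → Var(ȳ_str) = 67.783487.
Var(ȳ_srs) = (1 − 6213/41199)·572800/6213 = 78.290537.
deff = 67.783487 / 78.290537 = 0.8658.

0.8658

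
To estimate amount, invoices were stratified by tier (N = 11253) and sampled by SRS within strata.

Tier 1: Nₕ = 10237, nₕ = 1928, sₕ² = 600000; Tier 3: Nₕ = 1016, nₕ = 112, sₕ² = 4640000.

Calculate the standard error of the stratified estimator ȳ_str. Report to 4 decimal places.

22.5727

Var(ȳ_str) = Σₕ Wₕ²(1 − fₕ)sₕ²/nₕ with Wₕ = Nₕ/N, N = 11253.
Tier 1: Wₕ = 0.90971297; term = 0.90971297²·(1 − 0.18833643)·600000/1928 = 209.03983.
Tier 3: Wₕ = 0.09028703; term = 0.09028703²·(1 − 0.11023622)·4640000/112 = 300.48684.
Sum = 509.52667.
SE = √(509.52667) = 22.5727.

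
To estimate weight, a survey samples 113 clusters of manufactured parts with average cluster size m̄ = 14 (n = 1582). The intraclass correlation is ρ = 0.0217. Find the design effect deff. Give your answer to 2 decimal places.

deff = 1 + (14 − 1)·0.0217 = 1 + 0.2821 = 1.2821.

1.28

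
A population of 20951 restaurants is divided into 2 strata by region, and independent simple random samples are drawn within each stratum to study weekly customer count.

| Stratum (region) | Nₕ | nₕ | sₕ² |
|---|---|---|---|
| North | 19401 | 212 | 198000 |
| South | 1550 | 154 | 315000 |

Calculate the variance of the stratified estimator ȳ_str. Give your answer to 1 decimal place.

Var(ȳ_str) = Σₕ Wₕ²(1 − fₕ)sₕ²/nₕ with Wₕ = Nₕ/N, N = 20951.
North: Wₕ = 0.92601785; term = 0.92601785²·(1 − 0.01092727)·198000/212 = 792.12966.
South: Wₕ = 0.07398215; term = 0.07398215²·(1 − 0.09935484)·315000/154 = 10.083178.
Sum = 802.21284.

802.2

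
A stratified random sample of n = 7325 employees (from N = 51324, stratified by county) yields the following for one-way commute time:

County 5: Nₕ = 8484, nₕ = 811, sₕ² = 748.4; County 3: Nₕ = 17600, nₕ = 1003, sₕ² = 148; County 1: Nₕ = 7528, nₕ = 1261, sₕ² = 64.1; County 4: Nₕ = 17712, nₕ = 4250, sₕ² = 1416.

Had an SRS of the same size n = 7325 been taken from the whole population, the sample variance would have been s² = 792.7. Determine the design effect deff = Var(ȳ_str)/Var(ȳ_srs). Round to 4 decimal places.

0.7571

Var(ȳ_str) = Σ Wₕ²(1−fₕ)sₕ²/nₕ with Wₕ = Nₕ/51324:
  County 5: (8484/51324)²·(1−811/8484)·748.4/811 = 0.022805405
  County 3: (17600/51324)²·(1−1003/17600)·148/1003 = 0.016362967
  County 1: (7528/51324)²·(1−1261/7528)·64.1/1261 = 9.1041888 × 10^-4
  County 4: (17712/51324)²·(1−4250/17712)·1416/4250 = 0.030158554
  → Var(ȳ_str) = 0.070237345.
Var(ȳ_srs) = (1 − 7325/51324)·792.7/7325 = 0.092773414.
deff = 0.070237345 / 0.092773414 = 0.7571.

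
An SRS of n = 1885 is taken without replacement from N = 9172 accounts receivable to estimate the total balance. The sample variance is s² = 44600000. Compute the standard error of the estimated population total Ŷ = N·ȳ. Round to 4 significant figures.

1.258 × 10^6

Var(Ŷ) = N²·Var(ȳ) = N²·(1 − n/N)·s²/n.
f = 1885/9172 = 0.20551679; Var(ȳ) = 0.79448321·44600000/1885 = 18797.852.
Var(Ŷ) = 9172² · 18797.852 = 1.5813803 × 10^12.
SE(Ŷ) = √(1.5813803 × 10^12) = 1.258 × 10^6.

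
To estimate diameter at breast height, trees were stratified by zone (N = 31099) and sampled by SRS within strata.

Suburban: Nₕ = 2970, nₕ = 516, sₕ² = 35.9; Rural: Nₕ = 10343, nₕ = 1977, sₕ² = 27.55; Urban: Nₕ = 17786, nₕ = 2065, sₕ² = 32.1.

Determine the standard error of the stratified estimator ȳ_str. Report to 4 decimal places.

0.0792

Var(ȳ_str) = Σₕ Wₕ²(1 − fₕ)sₕ²/nₕ with Wₕ = Nₕ/N, N = 31099.
Suburban: Wₕ = 0.09550146; term = 0.09550146²·(1 − 0.17373737)·35.9/516 = 5.2430368 × 10^-4.
Rural: Wₕ = 0.33258304; term = 0.33258304²·(1 − 0.19114377)·27.55/1977 = 0.0012467704.
Urban: Wₕ = 0.57191550; term = 0.57191550²·(1 − 0.11610255)·32.1/2065 = 0.0044941812.
Sum = 0.0062652553.
SE = √(0.0062652553) = 0.0792.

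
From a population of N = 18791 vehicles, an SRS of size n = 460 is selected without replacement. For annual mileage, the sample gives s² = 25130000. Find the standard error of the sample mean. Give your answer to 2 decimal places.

230.85

Under SRS without replacement, Var(ȳ) = (1 − f)·s²/n with f = n/N = 460/18791 = 0.02447980.
Var(ȳ) = (1 − 0.02447980)·25130000/460 = 0.97552020·54630.435 = 53293.092.
SE(ȳ) = √(53293.092) = 230.85.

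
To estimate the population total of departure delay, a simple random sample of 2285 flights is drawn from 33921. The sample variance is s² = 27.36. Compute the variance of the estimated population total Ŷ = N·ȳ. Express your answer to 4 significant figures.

1.285 × 10^7

Var(Ŷ) = N²·Var(ȳ) = N²·(1 − n/N)·s²/n.
f = 2285/33921 = 0.06736240; Var(ȳ) = 0.93263760·27.36/2285 = 0.011167162.
Var(Ŷ) = 33921² · 0.011167162 = 1.2849319 × 10^7.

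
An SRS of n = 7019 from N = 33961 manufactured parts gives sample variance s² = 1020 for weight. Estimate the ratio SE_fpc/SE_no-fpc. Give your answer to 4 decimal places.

f = n/N = 7019/33961 = 0.20667825.
SE_no-fpc = √(s²/n) = 0.3812084; SE_fpc = √((1−f)s²/n) = 0.33953703.
Ratio = √(1−f) = 0.89068611.

0.8907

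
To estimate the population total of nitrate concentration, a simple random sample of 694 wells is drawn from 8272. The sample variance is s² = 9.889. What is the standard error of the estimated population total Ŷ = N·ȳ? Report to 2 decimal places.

Var(Ŷ) = N²·Var(ȳ) = N²·(1 − n/N)·s²/n.
f = 694/8272 = 0.08389749; Var(ȳ) = 0.91610251·9.889/694 = 0.013053801.
Var(Ŷ) = 8272² · 0.013053801 = 893219.18.
SE(Ŷ) = √(893219.18) = 945.10.

945.10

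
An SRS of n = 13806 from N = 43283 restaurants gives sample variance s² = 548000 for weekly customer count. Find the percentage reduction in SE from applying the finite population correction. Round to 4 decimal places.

17.4755

f = n/N = 13806/43283 = 0.31897050.
SE_no-fpc = √(s²/n) = 6.3002291; SE_fpc = √((1−f)s²/n) = 5.1992333.
Ratio = √(1−f) = 0.82524512. Reduction = 100·(1 − 0.82524512) = 17.4755%.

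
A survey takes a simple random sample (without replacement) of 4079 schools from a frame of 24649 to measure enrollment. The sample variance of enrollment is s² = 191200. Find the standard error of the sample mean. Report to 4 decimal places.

Under SRS without replacement, Var(ȳ) = (1 − f)·s²/n with f = n/N = 4079/24649 = 0.16548339.
Var(ȳ) = (1 − 0.16548339)·191200/4079 = 0.83451661·46.874234 = 39.117327.
SE(ȳ) = √(39.117327) = 6.2544.

6.2544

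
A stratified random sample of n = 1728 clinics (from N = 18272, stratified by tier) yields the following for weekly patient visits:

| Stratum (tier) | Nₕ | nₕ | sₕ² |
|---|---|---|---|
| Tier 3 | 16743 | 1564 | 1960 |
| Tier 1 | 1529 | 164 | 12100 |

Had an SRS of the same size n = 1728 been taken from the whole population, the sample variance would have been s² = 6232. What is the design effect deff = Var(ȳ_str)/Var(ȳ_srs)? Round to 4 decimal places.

0.4334

Var(ȳ_str) = Σ Wₕ²(1−fₕ)sₕ²/nₕ with Wₕ = Nₕ/18272:
  Tier 3: (16743/18272)²·(1−1564/16743)·1960/1564 = 0.95394555
  Tier 1: (1529/18272)²·(1−164/1529)·12100/164 = 0.46122144
  → Var(ȳ_str) = 1.415167.
Var(ȳ_srs) = (1 − 1728/18272)·6232/1728 = 3.2654132.
deff = 1.415167 / 3.2654132 = 0.4334.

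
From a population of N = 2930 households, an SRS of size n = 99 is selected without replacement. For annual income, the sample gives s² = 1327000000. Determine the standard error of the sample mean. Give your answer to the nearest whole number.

3599

Under SRS without replacement, Var(ȳ) = (1 − f)·s²/n with f = n/N = 99/2930 = 0.03378840.
Var(ȳ) = (1 − 0.03378840)·1327000000/99 = 0.96621160·1.340404 × 10^7 = 1.2951139 × 10^7.
SE(ȳ) = √(1.2951139 × 10^7) = 3599.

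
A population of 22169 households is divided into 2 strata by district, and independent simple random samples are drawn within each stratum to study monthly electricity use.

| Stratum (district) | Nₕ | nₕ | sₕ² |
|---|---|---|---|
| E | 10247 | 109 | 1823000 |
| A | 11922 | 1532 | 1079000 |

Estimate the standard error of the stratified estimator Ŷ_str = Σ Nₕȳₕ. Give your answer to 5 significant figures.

1.3508 × 10^6

Var(Ŷ_str) = Σₕ Nₕ²(1 − fₕ)sₕ²/nₕ.
E: 10247²·(1 − 109/10247)·1823000/109 = 1.7374375 × 10^12.
A: 11922²·(1 − 1532/11922)·1079000/1532 = 8.7242348 × 10^10.
Sum = 1.8246798 × 10^12.
SE = √(1.8246798 × 10^12) = 1.3508 × 10^6.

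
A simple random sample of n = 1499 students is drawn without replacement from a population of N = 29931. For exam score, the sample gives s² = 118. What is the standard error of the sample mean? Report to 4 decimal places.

Under SRS without replacement, Var(ȳ) = (1 − f)·s²/n with f = n/N = 1499/29931 = 0.05008185.
Var(ȳ) = (1 − 0.05008185)·118/1499 = 0.94991815·0.078719146 = 0.074776745.
SE(ȳ) = √(0.074776745) = 0.2735.

0.2735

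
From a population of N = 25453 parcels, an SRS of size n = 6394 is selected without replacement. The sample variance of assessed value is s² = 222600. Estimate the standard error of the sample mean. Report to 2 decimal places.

5.11

Under SRS without replacement, Var(ȳ) = (1 − f)·s²/n with f = n/N = 6394/25453 = 0.25120811.
Var(ȳ) = (1 − 0.25120811)·222600/6394 = 0.74879189·34.813888 = 26.068357.
SE(ȳ) = √(26.068357) = 5.11.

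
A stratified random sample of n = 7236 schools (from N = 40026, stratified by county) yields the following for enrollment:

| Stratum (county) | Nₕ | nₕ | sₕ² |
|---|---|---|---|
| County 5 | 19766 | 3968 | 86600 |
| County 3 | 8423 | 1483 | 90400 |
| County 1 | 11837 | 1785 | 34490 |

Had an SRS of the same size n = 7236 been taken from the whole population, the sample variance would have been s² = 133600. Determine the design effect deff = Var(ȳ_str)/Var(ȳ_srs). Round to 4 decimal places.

Var(ȳ_str) = Σ Wₕ²(1−fₕ)sₕ²/nₕ with Wₕ = Nₕ/40026:
  County 5: (19766/40026)²·(1−3968/19766)·86600/3968 = 4.2538556
  County 3: (8423/40026)²·(1−1483/8423)·90400/1483 = 2.2241761
  County 1: (11837/40026)²·(1−1785/11837)·34490/1785 = 1.4350424
  → Var(ȳ_str) = 7.9130741.
Var(ȳ_srs) = (1 − 7236/40026)·133600/7236 = 15.125409.
deff = 7.9130741 / 15.125409 = 0.5232.

0.5232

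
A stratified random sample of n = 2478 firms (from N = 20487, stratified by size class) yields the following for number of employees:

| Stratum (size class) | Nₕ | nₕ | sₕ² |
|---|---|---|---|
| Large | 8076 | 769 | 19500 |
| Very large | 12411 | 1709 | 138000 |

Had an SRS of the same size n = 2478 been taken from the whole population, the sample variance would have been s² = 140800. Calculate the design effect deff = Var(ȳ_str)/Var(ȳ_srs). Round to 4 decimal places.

Var(ȳ_str) = Σ Wₕ²(1−fₕ)sₕ²/nₕ with Wₕ = Nₕ/20487:
  Large: (8076/20487)²·(1−769/8076)·19500/769 = 3.5652251
  Very large: (12411/20487)²·(1−1709/12411)·138000/1709 = 25.553595
  → Var(ȳ_str) = 29.11882.
Var(ȳ_srs) = (1 − 2478/20487)·140800/2478 = 49.947365.
deff = 29.11882 / 49.947365 = 0.5830.

0.5830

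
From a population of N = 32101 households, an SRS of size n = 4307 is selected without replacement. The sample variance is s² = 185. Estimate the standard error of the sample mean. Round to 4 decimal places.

Under SRS without replacement, Var(ȳ) = (1 − f)·s²/n with f = n/N = 4307/32101 = 0.13417028.
Var(ȳ) = (1 − 0.13417028)·185/4307 = 0.86582972·0.042953332 = 0.037190271.
SE(ȳ) = √(0.037190271) = 0.1928.

0.1928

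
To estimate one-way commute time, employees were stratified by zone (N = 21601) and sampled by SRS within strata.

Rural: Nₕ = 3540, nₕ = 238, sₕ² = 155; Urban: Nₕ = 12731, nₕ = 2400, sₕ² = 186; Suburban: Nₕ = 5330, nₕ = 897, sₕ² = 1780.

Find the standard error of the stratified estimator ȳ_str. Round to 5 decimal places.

0.37235

Var(ȳ_str) = Σₕ Wₕ²(1 − fₕ)sₕ²/nₕ with Wₕ = Nₕ/N, N = 21601.
Rural: Wₕ = 0.16388130; term = 0.16388130²·(1 − 0.06723164)·155/238 = 0.016315011.
Urban: Wₕ = 0.58937086; term = 0.58937086²·(1 − 0.18851622)·186/2400 = 0.021845343.
Suburban: Wₕ = 0.24674784; term = 0.24674784²·(1 − 0.16829268)·1780/897 = 0.10048582.
Sum = 0.13864617.
SE = √(0.13864617) = 0.37235.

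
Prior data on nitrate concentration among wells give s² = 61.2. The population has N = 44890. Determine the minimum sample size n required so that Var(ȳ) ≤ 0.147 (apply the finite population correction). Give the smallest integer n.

413

Without fpc, n₀ = s²/D = 61.2/0.147 = 416.3265.
With fpc, (1 − n/N)·s²/n ≤ D requires n ≥ n₀/(1 + n₀/N) = 416.3265/(1 + 416.3265/44890) = 412.5008.
Rounding up, n = 413.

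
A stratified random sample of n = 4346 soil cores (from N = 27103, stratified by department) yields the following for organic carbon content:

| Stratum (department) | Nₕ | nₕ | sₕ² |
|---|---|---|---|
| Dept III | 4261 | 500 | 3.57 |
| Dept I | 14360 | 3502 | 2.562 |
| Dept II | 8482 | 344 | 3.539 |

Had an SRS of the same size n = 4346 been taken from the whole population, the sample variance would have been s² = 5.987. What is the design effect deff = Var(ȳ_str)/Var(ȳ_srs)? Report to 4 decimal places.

Var(ȳ_str) = Σ Wₕ²(1−fₕ)sₕ²/nₕ with Wₕ = Nₕ/27103:
  Dept III: (4261/27103)²·(1−500/4261)·3.57/500 = 1.5576804 × 10^-4
  Dept I: (14360/27103)²·(1−3502/14360)·2.562/3502 = 1.5528608 × 10^-4
  Dept II: (8482/27103)²·(1−344/8482)·3.539/344 = 9.6672588 × 10^-4
  → Var(ȳ_str) = 0.00127778.
Var(ȳ_srs) = (1 − 4346/27103)·5.987/4346 = 0.0011566905.
deff = 0.00127778 / 0.0011566905 = 1.1047.

1.1047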